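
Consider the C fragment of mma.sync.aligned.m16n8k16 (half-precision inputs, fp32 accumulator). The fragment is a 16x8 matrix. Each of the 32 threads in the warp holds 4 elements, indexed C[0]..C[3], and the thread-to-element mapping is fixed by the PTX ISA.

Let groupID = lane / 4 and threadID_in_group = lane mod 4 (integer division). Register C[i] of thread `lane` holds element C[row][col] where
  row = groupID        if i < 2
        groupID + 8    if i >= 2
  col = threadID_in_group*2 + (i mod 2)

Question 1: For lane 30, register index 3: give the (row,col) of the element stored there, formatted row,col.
lane 30: grp=7 (30/4), tig=2 (30%4)
i=3: r=7+8=15, c=2*2+1=5

15,5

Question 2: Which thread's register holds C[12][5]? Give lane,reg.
18,3

r: 12->gid=4,r8=1  c: 5->tid=2,i&1=1
L=4*4+2=18  i=1*2+1=3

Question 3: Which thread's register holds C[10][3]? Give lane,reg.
r=10⇒gr=2,Rb=1  c=3⇒th=1,odd=1
L=2*4+1=9  i=1*2+1=3

9,3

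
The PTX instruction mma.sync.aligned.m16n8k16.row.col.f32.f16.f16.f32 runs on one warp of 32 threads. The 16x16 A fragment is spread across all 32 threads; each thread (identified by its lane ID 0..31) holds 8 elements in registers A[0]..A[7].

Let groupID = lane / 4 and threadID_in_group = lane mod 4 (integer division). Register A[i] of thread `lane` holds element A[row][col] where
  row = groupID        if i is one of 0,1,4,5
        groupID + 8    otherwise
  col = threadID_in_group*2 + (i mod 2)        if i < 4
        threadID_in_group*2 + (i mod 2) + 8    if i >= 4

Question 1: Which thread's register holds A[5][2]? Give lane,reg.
21,0

r=5->g=5,rb=0  c=2->cb=0,t=1,b0=0
L=5*4+1=21  i=0*4+0*2+0=0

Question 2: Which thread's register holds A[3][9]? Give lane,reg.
r=3->g=3,rb=0  c=9->cb=1,t=0,b0=1
L=3*4+0=12  i=1*4+0*2+1=5

12,5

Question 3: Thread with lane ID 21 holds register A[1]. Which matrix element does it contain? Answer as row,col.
5,3

21: G=5,T=1
[1] (5+0,1*2+1+0) = (5,3)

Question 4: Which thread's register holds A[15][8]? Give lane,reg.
r: 15->gid=7,r8=1  c: 8->c8=1,tid=0,i&1=0
L=7*4+0=28  i=1*4+1*2+0=6

28,6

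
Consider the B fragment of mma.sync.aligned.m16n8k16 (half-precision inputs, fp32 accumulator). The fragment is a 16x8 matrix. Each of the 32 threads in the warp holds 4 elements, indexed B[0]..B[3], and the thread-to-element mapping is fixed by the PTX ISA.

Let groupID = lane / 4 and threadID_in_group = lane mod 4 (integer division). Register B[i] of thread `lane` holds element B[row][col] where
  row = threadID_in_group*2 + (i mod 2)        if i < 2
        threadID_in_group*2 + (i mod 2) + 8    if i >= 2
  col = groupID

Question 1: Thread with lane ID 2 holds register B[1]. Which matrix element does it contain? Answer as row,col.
2: gr=0,th=2
[1] (2*2+1+0,0) = (5,0)

5,0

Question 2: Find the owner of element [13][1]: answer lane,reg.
6,3

c: 1->gid=1  r: 13->r8=1,tid=2,i&1=1
L=1*4+2=6  i=1*2+1=3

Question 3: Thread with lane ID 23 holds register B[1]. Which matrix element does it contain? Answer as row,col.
lane 23: gid=5 (23/4), tid=3 (23%4)
i=1: r=3*2+1+0=7, c=gid=5

7,5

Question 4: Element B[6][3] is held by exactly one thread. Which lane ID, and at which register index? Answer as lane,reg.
c: 3->gid=3  r: 6->r8=0,tid=3,i&1=0
L=3*4+3=15  i=0*2+0=0

15,0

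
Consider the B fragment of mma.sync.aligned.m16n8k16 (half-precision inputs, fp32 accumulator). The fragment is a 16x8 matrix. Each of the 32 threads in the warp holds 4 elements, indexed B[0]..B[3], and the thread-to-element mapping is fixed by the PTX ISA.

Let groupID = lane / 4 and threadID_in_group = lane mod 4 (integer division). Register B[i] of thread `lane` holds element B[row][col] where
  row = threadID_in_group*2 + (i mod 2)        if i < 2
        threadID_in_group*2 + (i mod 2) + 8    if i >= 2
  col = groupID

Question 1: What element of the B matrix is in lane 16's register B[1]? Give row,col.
lane 16: g=4 (16/4), t=0 (16%4)
i=1: r=0*2+1+0=1, c=g=4

1,4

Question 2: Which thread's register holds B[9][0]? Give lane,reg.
0,3

c=0⇒gr=0  r=9⇒Rb=1,th=0,odd=1
L=0*4+0=0  i=1*2+1=3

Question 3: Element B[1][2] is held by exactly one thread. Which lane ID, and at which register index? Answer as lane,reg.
8,1

c=2→G=2  r=1→rhi=0,T=0,p=1
L=2*4+0=8  i=0*2+1=1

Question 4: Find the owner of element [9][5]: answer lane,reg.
c:5=>grp=5  r:9=>rB=1,tig=0,lo=1
L=5*4+0=20  i=1*2+1=3

20,3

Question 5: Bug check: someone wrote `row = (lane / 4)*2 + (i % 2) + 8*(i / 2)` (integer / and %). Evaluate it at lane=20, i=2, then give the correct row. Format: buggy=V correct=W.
buggy=18 correct=8

`(lane / 4)*2 + (i % 2) + 8*(i / 2)`[20,2]->18
lane 20: g=5 (20/4), t=0 (20%4)
i=2: r=0*2+0+8=8, c=g=5
row: 18 vs 8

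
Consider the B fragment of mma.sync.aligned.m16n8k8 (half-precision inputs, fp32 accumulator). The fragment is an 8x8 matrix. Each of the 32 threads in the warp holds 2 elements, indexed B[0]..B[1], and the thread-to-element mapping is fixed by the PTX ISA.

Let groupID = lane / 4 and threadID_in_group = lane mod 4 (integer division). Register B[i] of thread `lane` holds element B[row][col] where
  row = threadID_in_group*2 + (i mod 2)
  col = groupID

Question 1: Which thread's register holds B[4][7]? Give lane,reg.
30,0

c=7->g=7  r=4->t=2,b0=0
L=7*4+2=30  i=0=0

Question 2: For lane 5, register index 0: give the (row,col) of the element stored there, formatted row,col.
lane 5→5/4=1, 5 mod 4=1
i=0  r:2·1+0→2  c:1

2,1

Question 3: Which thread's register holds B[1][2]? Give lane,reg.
8,1

c=2→G=2  r=1→T=0,p=1
L=2*4+0=8  i=1=1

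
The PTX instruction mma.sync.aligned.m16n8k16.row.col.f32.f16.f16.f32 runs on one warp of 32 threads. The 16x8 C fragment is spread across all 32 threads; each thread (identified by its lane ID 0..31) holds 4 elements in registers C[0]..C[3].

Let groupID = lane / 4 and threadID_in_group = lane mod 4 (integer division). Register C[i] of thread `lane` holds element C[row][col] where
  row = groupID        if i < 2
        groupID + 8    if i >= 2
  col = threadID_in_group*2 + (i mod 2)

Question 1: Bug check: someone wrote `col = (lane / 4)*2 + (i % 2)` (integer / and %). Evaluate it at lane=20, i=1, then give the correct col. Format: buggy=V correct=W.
`(lane / 4)*2 + (i % 2)`[20,1]->11
L=20->gid=20>>2=5, tid=20&3=0
[1]->row 5+0=5  col 0·2+1=1
col: 11 vs 1

buggy=11 correct=1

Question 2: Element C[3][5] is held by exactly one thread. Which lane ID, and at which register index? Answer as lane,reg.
r:3=>grp=3,rB=0  c:5=>tig=2,lo=1
L=3*4+2=14  i=0*2+1=1

14,1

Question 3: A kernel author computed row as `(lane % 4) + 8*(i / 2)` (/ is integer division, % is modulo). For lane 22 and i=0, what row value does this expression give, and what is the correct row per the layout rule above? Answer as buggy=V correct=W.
`(lane % 4) + 8*(i / 2)`[22,0]⇒2
L=22⇒gr=22>>2=5, th=22&3=2
[0]⇒row 5+0=5  col 2·2+0=4
row: 2 vs 5

buggy=2 correct=5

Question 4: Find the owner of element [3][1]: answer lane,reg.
12,1

r: 3->gid=3,r8=0  c: 1->tid=0,i&1=1
L=3*4+0=12  i=0*2+1=1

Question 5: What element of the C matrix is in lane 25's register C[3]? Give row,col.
14,3

L=25=>grp=25>>2=6, tig=25&3=1
[3]=>row 6+8=14  col 1·2+1=3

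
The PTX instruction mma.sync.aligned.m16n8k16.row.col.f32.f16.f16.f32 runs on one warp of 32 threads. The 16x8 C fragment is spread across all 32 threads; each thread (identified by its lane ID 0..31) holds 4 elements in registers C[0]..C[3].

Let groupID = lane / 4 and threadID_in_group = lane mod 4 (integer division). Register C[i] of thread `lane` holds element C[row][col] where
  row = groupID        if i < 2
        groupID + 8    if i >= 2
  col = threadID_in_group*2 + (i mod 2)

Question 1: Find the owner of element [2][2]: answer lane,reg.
r:2=>grp=2,rB=0  c:2=>tig=1,lo=0
L=2*4+1=9  i=0*2+0=0

9,0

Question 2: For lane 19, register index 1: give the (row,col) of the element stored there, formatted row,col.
4,7

L=19→G=19>>2=4, T=19&3=3
[1]→row 4+0=4  col 3·2+1=7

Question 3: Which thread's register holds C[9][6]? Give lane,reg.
7,2

r:9=>grp=1,rB=1  c:6=>tig=3,lo=0
L=1*4+3=7  i=1*2+0=2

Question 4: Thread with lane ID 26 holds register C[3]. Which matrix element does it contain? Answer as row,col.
14,5

lane 26→26/4=6, 26 mod 4=2
i=3  r:6+8→14  c:2·2+1→5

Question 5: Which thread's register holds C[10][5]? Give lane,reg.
10,3

r=10⇒gr=2,Rb=1  c=5⇒th=2,odd=1
L=2*4+2=10  i=1*2+1=3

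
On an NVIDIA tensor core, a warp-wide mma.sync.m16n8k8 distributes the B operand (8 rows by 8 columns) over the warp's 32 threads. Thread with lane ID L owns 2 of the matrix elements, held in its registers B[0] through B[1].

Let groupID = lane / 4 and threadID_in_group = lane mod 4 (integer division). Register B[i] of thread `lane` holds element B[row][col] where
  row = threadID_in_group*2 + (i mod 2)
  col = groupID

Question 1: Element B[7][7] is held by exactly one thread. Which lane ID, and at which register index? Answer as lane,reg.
c:7=>grp=7  r:7=>tig=3,lo=1
L=7*4+3=31  i=1=1

31,1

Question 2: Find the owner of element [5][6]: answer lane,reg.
c:6=>grp=6  r:5=>tig=2,lo=1
L=6*4+2=26  i=1=1

26,1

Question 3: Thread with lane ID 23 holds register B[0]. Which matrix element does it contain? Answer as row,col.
lane 23→23/4=5, 23 mod 4=3
i=0  r:2·3+0→6  c:5

6,5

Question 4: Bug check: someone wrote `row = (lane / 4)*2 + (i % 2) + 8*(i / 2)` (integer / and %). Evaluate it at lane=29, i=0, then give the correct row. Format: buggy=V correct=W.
buggy=14 correct=2

`(lane / 4)*2 + (i % 2) + 8*(i / 2)`[29,0]⇒14
lane 29⇒29/4=7, 29 mod 4=1
i=0  r:2·1+0⇒2  c:7
row: 14 vs 2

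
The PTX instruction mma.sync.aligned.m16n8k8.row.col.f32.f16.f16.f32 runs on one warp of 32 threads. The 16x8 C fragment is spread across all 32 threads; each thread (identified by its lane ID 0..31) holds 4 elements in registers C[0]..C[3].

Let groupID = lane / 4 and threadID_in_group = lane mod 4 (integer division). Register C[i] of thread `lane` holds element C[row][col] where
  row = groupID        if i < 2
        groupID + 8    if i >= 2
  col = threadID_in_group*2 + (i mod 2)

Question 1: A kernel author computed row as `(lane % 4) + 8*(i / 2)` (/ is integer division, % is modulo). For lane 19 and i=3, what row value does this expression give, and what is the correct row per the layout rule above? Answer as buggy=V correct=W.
buggy=11 correct=12

`(lane % 4) + 8*(i / 2)`[19,3]=>11
lane 19=>19/4=4, 19 mod 4=3
i=3  r:4+8=>12  c:2·3+1=>7
row: 11 vs 12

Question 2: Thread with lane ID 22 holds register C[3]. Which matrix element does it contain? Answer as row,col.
L=22⇒gr=22>>2=5, th=22&3=2
[3]⇒row 5+8=13  col 2·2+1=5

13,5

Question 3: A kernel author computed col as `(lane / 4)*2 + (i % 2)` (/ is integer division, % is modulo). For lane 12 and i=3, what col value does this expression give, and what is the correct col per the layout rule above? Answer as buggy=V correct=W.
buggy=7 correct=1

`(lane / 4)*2 + (i % 2)`[12,3]→7
L=12→G=12>>2=3, T=12&3=0
[3]→row 3+8=11  col 0·2+1=1
col: 7 vs 1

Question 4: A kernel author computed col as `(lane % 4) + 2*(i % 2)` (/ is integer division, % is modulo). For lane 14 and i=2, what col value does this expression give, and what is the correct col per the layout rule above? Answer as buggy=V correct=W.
buggy=2 correct=4

`(lane % 4) + 2*(i % 2)`[14,2]=>2
14: grp=3,tig=2
[2] (3+8,2*2+0) = (11,4)
col: 2 vs 4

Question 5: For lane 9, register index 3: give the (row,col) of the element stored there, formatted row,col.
9: G=2,T=1
[3] (2+8,1*2+1) = (10,3)

10,3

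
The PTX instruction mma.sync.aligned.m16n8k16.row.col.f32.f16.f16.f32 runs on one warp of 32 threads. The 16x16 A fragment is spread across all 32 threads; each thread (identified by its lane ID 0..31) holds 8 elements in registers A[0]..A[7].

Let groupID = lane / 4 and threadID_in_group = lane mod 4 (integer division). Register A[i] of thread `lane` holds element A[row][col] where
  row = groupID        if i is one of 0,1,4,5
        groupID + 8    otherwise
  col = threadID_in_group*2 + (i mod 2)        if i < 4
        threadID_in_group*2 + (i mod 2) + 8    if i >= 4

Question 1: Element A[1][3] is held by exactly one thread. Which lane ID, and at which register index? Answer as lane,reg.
r:1=>grp=1,rB=0  c:3=>cB=0,tig=1,lo=1
L=1*4+1=5  i=0*4+0*2+1=1

5,1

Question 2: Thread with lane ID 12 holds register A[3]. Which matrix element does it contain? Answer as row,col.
L=12->g=12>>2=3, t=12&3=0
[3]->row 3+8=11  col 0·2+1+0=1

11,1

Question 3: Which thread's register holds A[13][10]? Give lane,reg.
21,6

r=13->g=5,rb=1  c=10->cb=1,t=1,b0=0
L=5*4+1=21  i=1*4+1*2+0=6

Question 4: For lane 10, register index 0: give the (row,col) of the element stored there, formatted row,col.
L=10⇒gr=10>>2=2, th=10&3=2
[0]⇒row 2+0=2  col 2·2+0+0=4

2,4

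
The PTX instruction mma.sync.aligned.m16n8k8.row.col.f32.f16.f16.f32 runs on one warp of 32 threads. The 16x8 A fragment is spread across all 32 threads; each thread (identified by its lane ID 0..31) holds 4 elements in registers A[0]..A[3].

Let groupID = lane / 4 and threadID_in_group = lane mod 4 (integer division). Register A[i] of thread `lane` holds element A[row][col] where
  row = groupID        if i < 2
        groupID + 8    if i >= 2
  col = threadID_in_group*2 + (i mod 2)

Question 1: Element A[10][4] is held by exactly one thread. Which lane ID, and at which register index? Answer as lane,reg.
10,2

r=10->g=2,rb=1  c=4->t=2,b0=0
L=2*4+2=10  i=1*2+0=2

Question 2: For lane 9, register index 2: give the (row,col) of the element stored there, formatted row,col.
10,2

lane 9->9/4=2, 9 mod 4=1
i=2  r:2+8->10  c:2·1+0->2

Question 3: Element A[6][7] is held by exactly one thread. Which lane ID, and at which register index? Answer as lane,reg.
r:6=>grp=6,rB=0  c:7=>tig=3,lo=1
L=6*4+3=27  i=0*2+1=1

27,1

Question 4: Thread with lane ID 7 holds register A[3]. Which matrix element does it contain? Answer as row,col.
9,7

7: grp=1,tig=3
[3] (1+8,3*2+1) = (9,7)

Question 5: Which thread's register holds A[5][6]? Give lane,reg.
r=5→G=5,rhi=0  c=6→T=3,p=0
L=5*4+3=23  i=0*2+0=0

23,0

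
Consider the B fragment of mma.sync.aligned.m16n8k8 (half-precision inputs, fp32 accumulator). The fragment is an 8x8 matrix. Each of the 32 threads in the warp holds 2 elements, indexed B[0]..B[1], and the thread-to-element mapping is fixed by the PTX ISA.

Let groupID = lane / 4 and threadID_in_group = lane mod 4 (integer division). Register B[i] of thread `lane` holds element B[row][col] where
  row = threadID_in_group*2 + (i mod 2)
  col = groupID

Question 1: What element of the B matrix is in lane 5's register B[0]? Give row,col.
L=5⇒gr=5>>2=1, th=5&3=1
[0]⇒row 1·2+0=2  col gr=1

2,1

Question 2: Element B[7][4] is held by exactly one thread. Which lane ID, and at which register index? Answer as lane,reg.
c=4⇒gr=4  r=7⇒th=3,odd=1
L=4*4+3=19  i=1=1

19,1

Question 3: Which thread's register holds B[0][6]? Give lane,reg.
24,0

c=6→G=6  r=0→T=0,p=0
L=6*4+0=24  i=0=0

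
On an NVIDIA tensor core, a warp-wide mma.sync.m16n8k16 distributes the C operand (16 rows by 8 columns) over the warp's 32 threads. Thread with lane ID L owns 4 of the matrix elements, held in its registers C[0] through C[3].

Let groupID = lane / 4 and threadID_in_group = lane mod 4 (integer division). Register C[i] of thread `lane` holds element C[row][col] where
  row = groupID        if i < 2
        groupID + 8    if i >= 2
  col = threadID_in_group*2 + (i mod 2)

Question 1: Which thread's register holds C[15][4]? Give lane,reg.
r=15→G=7,rhi=1  c=4→T=2,p=0
L=7*4+2=30  i=1*2+0=2

30,2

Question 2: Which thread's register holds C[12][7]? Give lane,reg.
r=12->g=4,rb=1  c=7->t=3,b0=1
L=4*4+3=19  i=1*2+1=3

19,3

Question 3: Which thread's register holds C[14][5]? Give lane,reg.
r: 14->gid=6,r8=1  c: 5->tid=2,i&1=1
L=6*4+2=26  i=1*2+1=3

26,3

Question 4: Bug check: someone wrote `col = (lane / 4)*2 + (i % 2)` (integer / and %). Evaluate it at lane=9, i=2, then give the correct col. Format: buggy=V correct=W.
`(lane / 4)*2 + (i % 2)`[9,2]->4
L=9->gid=9>>2=2, tid=9&3=1
[2]->row 2+8=10  col 1·2+0=2
col: 4 vs 2

buggy=4 correct=2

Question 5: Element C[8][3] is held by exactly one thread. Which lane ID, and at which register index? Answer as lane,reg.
r=8→G=0,rhi=1  c=3→T=1,p=1
L=0*4+1=1  i=1*2+1=3

1,3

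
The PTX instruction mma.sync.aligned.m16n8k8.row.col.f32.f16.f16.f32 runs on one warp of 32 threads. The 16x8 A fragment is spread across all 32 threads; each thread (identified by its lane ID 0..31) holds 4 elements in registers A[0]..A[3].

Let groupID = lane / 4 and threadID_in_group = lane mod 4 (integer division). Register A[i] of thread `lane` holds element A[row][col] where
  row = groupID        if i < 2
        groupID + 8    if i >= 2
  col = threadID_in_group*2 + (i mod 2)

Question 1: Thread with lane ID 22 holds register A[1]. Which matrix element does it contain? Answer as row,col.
lane 22: g=5 (22/4), t=2 (22%4)
i=1: r=5+0=5, c=2*2+1=5

5,5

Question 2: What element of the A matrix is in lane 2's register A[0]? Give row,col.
2: gr=0,th=2
[0] (0+0,2*2+0) = (0,4)

0,4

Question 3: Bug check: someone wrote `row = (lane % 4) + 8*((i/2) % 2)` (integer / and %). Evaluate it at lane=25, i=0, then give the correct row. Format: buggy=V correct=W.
`(lane % 4) + 8*((i/2) % 2)`[25,0]→1
lane 25→25/4=6, 25 mod 4=1
i=0  r:6+0→6  c:2·1+0→2
row: 1 vs 6

buggy=1 correct=6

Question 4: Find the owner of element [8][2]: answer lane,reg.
r=8->g=0,rb=1  c=2->t=1,b0=0
L=0*4+1=1  i=1*2+0=2

1,2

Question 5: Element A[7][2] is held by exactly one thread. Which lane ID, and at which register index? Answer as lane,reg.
29,0

r=7->g=7,rb=0  c=2->t=1,b0=0
L=7*4+1=29  i=0*2+0=0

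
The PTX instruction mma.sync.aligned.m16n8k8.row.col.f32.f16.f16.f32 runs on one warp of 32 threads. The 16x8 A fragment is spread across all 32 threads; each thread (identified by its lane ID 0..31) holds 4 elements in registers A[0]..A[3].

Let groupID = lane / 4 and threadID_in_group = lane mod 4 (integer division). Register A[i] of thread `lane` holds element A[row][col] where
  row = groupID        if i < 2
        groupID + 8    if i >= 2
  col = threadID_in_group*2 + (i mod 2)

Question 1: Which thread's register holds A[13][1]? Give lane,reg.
20,3

r=13→G=5,rhi=1  c=1→T=0,p=1
L=5*4+0=20  i=1*2+1=3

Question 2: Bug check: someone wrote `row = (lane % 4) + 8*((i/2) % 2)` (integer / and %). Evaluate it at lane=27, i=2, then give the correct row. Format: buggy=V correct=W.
buggy=11 correct=14

`(lane % 4) + 8*((i/2) % 2)`[27,2]⇒11
27: gr=6,th=3
[2] (6+8,3*2+0) = (14,6)
row: 11 vs 14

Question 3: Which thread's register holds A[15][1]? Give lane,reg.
28,3

r=15→G=7,rhi=1  c=1→T=0,p=1
L=7*4+0=28  i=1*2+1=3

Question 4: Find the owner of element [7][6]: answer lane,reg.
r:7=>grp=7,rB=0  c:6=>tig=3,lo=0
L=7*4+3=31  i=0*2+0=0

31,0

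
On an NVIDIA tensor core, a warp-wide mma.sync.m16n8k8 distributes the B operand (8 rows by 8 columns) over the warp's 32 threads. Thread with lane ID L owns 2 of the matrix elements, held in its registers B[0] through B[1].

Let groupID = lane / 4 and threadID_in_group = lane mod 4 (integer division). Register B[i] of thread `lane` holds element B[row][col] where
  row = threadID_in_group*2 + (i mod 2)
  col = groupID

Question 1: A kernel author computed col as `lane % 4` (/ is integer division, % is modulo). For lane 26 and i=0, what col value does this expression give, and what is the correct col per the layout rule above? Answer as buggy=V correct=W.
buggy=2 correct=6

`lane % 4`[26,0]->2
L=26->g=26>>2=6, t=26&3=2
[0]->row 2·2+0=4  col g=6
col: 2 vs 6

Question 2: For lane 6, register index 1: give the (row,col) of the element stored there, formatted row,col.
lane 6->6/4=1, 6 mod 4=2
i=1  r:2·2+1->5  c:1

5,1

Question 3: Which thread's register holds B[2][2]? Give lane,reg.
9,0

c: 2->gid=2  r: 2->tid=1,i&1=0
L=2*4+1=9  i=0=0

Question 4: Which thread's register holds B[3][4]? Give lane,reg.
c:4=>grp=4  r:3=>tig=1,lo=1
L=4*4+1=17  i=1=1

17,1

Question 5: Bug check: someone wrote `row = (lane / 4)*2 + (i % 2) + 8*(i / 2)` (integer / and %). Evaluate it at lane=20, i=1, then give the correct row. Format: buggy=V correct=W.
`(lane / 4)*2 + (i % 2) + 8*(i / 2)`[20,1]→11
L=20→G=20>>2=5, T=20&3=0
[1]→row 0·2+1=1  col G=5
row: 11 vs 1

buggy=11 correct=1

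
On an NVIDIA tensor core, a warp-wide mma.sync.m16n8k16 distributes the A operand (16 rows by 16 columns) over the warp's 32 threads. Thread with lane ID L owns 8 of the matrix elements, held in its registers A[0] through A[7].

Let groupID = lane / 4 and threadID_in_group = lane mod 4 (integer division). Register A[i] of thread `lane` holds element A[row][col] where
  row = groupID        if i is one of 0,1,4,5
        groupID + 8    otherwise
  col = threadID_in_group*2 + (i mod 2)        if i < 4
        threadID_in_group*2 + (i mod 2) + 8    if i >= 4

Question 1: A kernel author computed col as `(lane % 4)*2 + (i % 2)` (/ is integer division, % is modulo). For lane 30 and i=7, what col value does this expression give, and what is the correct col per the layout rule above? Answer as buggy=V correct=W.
buggy=5 correct=13

`(lane % 4)*2 + (i % 2)`[30,7]=>5
lane 30: grp=7 (30/4), tig=2 (30%4)
i=7: r=7+8=15, c=2*2+1+8=13
col: 5 vs 13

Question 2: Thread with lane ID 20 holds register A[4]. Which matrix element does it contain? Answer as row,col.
lane 20: gid=5 (20/4), tid=0 (20%4)
i=4: r=5+0=5, c=0*2+0+8=8

5,8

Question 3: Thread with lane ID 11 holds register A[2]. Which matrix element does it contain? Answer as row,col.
L=11->gid=11>>2=2, tid=11&3=3
[2]->row 2+8=10  col 3·2+0+0=6

10,6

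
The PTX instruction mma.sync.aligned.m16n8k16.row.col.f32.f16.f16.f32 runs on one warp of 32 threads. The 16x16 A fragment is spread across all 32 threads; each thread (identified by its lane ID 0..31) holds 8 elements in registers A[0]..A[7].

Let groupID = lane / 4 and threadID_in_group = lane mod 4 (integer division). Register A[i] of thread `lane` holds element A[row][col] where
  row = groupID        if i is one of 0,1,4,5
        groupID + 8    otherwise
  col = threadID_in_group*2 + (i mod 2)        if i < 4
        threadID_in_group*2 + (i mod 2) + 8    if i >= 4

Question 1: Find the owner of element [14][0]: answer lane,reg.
24,2

r=14→G=6,rhi=1  c=0→chi=0,T=0,p=0
L=6*4+0=24  i=0*4+1*2+0=2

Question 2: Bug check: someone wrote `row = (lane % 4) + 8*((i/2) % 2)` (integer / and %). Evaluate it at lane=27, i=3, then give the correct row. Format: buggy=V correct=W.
`(lane % 4) + 8*((i/2) % 2)`[27,3]->11
lane 27: gid=6 (27/4), tid=3 (27%4)
i=3: r=6+8=14, c=3*2+1+0=7
row: 11 vs 14

buggy=11 correct=14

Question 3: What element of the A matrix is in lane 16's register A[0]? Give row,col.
4,0

16: G=4,T=0
[0] (4+0,0*2+0+0) = (4,0)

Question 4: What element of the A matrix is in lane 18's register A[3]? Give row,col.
12,5

lane 18->18/4=4, 18 mod 4=2
i=3  r:4+8->12  c:2·2+1+0->5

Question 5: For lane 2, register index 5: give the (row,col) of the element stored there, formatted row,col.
0,13

L=2⇒gr=2>>2=0, th=2&3=2
[5]⇒row 0+0=0  col 2·2+1+8=13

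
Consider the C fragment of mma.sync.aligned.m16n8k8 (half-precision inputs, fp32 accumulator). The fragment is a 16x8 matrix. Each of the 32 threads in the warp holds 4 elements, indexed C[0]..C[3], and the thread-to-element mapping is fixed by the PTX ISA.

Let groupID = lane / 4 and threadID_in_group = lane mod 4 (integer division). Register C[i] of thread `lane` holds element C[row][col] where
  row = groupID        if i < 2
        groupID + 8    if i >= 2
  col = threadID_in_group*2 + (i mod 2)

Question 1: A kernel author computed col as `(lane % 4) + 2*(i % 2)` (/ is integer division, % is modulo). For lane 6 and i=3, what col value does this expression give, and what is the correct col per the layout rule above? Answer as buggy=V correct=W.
buggy=4 correct=5

`(lane % 4) + 2*(i % 2)`[6,3]⇒4
lane 6: gr=1 (6/4), th=2 (6%4)
i=3: r=1+8=9, c=2*2+1=5
col: 4 vs 5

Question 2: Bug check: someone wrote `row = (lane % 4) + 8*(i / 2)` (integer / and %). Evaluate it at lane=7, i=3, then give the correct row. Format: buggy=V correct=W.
buggy=11 correct=9

`(lane % 4) + 8*(i / 2)`[7,3]⇒11
L=7⇒gr=7>>2=1, th=7&3=3
[3]⇒row 1+8=9  col 3·2+1=7
row: 11 vs 9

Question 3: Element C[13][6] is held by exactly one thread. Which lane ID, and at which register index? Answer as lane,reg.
r:13=>grp=5,rB=1  c:6=>tig=3,lo=0
L=5*4+3=23  i=1*2+0=2

23,2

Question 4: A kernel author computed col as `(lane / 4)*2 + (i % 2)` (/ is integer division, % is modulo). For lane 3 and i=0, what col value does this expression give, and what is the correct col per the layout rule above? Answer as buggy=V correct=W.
`(lane / 4)*2 + (i % 2)`[3,0]⇒0
3: gr=0,th=3
[0] (0+0,3*2+0) = (0,6)
col: 0 vs 6

buggy=0 correct=6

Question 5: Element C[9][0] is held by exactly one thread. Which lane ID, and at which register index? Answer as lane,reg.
r=9⇒gr=1,Rb=1  c=0⇒th=0,odd=0
L=1*4+0=4  i=1*2+0=2

4,2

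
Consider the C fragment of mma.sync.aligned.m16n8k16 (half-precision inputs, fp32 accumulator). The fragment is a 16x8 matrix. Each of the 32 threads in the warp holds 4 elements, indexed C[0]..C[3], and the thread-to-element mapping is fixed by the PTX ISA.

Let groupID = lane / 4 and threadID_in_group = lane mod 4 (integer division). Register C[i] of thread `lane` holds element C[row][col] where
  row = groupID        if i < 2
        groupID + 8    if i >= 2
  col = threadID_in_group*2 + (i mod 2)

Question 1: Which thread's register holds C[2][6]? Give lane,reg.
11,0

r=2→G=2,rhi=0  c=6→T=3,p=0
L=2*4+3=11  i=0*2+0=0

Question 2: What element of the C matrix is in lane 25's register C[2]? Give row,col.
lane 25: G=6 (25/4), T=1 (25%4)
i=2: r=6+8=14, c=1*2+0=2

14,2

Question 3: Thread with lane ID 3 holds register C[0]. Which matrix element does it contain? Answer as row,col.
0,6

3: G=0,T=3
[0] (0+0,3*2+0) = (0,6)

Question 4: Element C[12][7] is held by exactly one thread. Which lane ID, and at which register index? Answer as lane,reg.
r: 12->gid=4,r8=1  c: 7->tid=3,i&1=1
L=4*4+3=19  i=1*2+1=3

19,3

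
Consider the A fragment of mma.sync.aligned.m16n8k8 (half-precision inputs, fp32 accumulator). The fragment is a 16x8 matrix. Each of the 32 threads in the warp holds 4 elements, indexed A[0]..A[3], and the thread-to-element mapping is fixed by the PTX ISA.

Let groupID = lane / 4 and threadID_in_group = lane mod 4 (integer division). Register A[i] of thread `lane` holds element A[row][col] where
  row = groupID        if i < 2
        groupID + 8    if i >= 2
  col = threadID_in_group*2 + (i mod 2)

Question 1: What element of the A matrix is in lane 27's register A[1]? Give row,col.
6,7

27: g=6,t=3
[1] (6+0,3*2+1) = (6,7)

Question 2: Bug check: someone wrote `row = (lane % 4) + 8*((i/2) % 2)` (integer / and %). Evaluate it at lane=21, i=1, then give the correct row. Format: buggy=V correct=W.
buggy=1 correct=5

`(lane % 4) + 8*((i/2) % 2)`[21,1]->1
lane 21: gid=5 (21/4), tid=1 (21%4)
i=1: r=5+0=5, c=1*2+1=3
row: 1 vs 5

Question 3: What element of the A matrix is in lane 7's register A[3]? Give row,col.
9,7

L=7->g=7>>2=1, t=7&3=3
[3]->row 1+8=9  col 3·2+1=7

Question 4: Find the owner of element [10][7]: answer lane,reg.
r=10→G=2,rhi=1  c=7→T=3,p=1
L=2*4+3=11  i=1*2+1=3

11,3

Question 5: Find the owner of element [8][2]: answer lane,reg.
1,2

r:8=>grp=0,rB=1  c:2=>tig=1,lo=0
L=0*4+1=1  i=1*2+0=2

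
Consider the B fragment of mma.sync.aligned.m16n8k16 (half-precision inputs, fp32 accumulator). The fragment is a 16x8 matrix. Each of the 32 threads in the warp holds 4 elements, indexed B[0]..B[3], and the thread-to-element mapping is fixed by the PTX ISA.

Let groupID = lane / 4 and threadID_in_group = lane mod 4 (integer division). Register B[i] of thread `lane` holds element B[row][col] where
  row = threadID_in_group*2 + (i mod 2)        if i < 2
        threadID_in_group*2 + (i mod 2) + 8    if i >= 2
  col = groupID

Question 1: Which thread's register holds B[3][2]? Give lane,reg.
9,1

c:2=>grp=2  r:3=>rB=0,tig=1,lo=1
L=2*4+1=9  i=0*2+1=1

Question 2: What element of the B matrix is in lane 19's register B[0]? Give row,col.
6,4

lane 19: gid=4 (19/4), tid=3 (19%4)
i=0: r=3*2+0+0=6, c=gid=4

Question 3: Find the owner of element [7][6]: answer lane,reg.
c=6->g=6  r=7->rb=0,t=3,b0=1
L=6*4+3=27  i=0*2+1=1

27,1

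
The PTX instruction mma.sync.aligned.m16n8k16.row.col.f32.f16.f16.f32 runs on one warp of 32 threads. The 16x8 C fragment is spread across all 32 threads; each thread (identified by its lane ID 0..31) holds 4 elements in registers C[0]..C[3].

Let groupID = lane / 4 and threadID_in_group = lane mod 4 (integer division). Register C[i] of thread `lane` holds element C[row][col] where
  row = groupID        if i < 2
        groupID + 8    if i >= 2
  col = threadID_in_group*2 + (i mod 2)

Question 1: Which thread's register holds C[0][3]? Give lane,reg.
1,1

r: 0->gid=0,r8=0  c: 3->tid=1,i&1=1
L=0*4+1=1  i=0*2+1=1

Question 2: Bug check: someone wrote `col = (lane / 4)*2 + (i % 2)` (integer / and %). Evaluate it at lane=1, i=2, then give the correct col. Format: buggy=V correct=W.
buggy=0 correct=2

`(lane / 4)*2 + (i % 2)`[1,2]=>0
1: grp=0,tig=1
[2] (0+8,1*2+0) = (8,2)
col: 0 vs 2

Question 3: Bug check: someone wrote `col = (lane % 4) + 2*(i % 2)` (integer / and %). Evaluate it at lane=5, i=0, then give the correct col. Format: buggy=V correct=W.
`(lane % 4) + 2*(i % 2)`[5,0]->1
5: gid=1,tid=1
[0] (1+0,1*2+0) = (1,2)
col: 1 vs 2

buggy=1 correct=2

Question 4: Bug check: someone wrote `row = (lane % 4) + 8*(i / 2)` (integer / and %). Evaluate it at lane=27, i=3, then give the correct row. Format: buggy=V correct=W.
buggy=11 correct=14

`(lane % 4) + 8*(i / 2)`[27,3]->11
L=27->g=27>>2=6, t=27&3=3
[3]->row 6+8=14  col 3·2+1=7
row: 11 vs 14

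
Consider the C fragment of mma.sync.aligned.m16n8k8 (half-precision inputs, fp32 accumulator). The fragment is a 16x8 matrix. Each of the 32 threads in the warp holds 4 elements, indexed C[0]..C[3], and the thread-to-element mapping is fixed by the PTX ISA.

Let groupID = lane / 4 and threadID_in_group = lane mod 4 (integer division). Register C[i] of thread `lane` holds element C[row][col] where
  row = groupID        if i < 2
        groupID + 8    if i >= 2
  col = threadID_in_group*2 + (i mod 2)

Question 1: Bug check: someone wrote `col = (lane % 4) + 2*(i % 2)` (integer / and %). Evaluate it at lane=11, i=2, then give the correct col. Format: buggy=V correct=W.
buggy=3 correct=6

`(lane % 4) + 2*(i % 2)`[11,2]->3
11: gid=2,tid=3
[2] (2+8,3*2+0) = (10,6)
col: 3 vs 6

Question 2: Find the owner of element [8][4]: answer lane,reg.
r:8=>grp=0,rB=1  c:4=>tig=2,lo=0
L=0*4+2=2  i=1*2+0=2

2,2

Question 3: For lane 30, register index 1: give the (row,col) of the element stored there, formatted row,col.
lane 30->30/4=7, 30 mod 4=2
i=1  r:7+0->7  c:2·2+1->5

7,5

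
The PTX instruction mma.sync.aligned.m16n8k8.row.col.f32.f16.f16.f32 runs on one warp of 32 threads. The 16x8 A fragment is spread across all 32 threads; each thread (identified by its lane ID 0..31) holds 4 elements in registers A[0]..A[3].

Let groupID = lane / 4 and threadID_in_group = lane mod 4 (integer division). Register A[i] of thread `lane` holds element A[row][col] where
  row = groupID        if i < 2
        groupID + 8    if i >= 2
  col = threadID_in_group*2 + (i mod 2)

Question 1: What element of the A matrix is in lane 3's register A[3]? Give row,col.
8,7

L=3=>grp=3>>2=0, tig=3&3=3
[3]=>row 0+8=8  col 3·2+1=7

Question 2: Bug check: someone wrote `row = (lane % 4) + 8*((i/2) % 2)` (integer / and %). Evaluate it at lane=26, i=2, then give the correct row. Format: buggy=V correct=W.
buggy=10 correct=14

`(lane % 4) + 8*((i/2) % 2)`[26,2]→10
lane 26: G=6 (26/4), T=2 (26%4)
i=2: r=6+8=14, c=2*2+0=4
row: 10 vs 14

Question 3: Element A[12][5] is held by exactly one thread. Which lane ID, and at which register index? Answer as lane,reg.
r:12=>grp=4,rB=1  c:5=>tig=2,lo=1
L=4*4+2=18  i=1*2+1=3

18,3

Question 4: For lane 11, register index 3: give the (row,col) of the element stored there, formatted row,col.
10,7

11: gr=2,th=3
[3] (2+8,3*2+1) = (10,7)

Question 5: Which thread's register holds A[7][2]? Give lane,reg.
r=7⇒gr=7,Rb=0  c=2⇒th=1,odd=0
L=7*4+1=29  i=0*2+0=0

29,0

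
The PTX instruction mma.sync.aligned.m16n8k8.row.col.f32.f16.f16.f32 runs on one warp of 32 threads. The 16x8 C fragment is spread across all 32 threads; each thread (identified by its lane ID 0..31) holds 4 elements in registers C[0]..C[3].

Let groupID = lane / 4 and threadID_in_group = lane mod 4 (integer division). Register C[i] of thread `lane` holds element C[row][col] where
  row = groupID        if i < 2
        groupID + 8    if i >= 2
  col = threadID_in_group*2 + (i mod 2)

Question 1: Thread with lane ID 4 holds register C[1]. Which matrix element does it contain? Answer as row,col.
1,1

lane 4→4/4=1, 4 mod 4=0
i=1  r:1+0→1  c:2·0+1→1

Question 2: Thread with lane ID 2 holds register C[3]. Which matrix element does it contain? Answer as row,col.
L=2⇒gr=2>>2=0, th=2&3=2
[3]⇒row 0+8=8  col 2·2+1=5

8,5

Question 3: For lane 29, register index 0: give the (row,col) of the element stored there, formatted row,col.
7,2

29: g=7,t=1
[0] (7+0,1*2+0) = (7,2)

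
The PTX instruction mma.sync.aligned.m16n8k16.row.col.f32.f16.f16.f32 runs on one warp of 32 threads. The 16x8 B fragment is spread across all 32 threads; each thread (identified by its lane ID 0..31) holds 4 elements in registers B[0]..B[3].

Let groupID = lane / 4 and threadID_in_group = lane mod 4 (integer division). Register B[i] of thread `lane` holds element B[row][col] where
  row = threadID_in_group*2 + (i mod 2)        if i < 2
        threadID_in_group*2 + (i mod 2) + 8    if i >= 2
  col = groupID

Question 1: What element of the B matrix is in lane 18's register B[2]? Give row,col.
12,4

lane 18=>18/4=4, 18 mod 4=2
i=2  r:2·2+0+8=>12  c:4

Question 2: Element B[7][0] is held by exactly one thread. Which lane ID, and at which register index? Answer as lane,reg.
3,1

c: 0->gid=0  r: 7->r8=0,tid=3,i&1=1
L=0*4+3=3  i=0*2+1=1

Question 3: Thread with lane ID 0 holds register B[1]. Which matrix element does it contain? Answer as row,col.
1,0

L=0=>grp=0>>2=0, tig=0&3=0
[1]=>row 0·2+1+0=1  col grp=0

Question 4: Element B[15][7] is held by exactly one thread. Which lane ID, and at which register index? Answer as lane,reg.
c:7=>grp=7  r:15=>rB=1,tig=3,lo=1
L=7*4+3=31  i=1*2+1=3

31,3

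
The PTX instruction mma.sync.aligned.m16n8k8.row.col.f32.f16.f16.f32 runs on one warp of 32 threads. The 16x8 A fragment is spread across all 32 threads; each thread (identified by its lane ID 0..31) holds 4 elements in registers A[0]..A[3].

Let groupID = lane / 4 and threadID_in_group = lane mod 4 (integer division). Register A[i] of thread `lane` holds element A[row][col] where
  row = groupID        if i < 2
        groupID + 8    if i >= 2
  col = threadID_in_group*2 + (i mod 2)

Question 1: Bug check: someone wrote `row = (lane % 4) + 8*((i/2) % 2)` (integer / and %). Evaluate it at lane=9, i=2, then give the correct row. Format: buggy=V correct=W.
buggy=9 correct=10

`(lane % 4) + 8*((i/2) % 2)`[9,2]->9
L=9->g=9>>2=2, t=9&3=1
[2]->row 2+8=10  col 1·2+0=2
row: 9 vs 10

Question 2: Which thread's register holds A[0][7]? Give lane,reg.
3,1

r: 0->gid=0,r8=0  c: 7->tid=3,i&1=1
L=0*4+3=3  i=0*2+1=1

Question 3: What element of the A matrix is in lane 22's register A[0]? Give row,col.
L=22->g=22>>2=5, t=22&3=2
[0]->row 5+0=5  col 2·2+0=4

5,4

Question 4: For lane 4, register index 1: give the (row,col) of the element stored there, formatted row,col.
1,1

lane 4->4/4=1, 4 mod 4=0
i=1  r:1+0->1  c:2·0+1->1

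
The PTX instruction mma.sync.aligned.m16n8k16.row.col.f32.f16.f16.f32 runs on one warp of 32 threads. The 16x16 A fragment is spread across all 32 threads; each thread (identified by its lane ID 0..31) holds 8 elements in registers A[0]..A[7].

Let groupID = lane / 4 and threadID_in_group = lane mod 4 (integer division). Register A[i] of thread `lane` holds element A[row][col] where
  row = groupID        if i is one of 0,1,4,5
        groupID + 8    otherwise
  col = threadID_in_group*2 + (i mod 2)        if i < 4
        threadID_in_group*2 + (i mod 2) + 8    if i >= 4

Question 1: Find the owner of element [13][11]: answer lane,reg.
r=13⇒gr=5,Rb=1  c=11⇒Cb=1,th=1,odd=1
L=5*4+1=21  i=1*4+1*2+1=7

21,7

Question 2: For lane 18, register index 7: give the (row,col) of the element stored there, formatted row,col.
12,13

18: grp=4,tig=2
[7] (4+8,2*2+1+8) = (12,13)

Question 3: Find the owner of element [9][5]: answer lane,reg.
6,3

r=9→G=1,rhi=1  c=5→chi=0,T=2,p=1
L=1*4+2=6  i=0*4+1*2+1=3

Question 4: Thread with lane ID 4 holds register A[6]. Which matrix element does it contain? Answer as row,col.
9,8

lane 4⇒4/4=1, 4 mod 4=0
i=6  r:1+8⇒9  c:2·0+0+8⇒8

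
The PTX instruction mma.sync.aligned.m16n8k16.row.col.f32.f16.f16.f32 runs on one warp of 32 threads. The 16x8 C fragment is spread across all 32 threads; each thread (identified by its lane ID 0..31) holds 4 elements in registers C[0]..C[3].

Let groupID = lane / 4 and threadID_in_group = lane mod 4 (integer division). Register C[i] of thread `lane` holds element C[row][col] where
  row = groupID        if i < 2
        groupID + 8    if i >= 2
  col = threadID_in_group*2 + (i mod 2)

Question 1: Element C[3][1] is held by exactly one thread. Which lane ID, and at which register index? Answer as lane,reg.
r:3=>grp=3,rB=0  c:1=>tig=0,lo=1
L=3*4+0=12  i=0*2+1=1

12,1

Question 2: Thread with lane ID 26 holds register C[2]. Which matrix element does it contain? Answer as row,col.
lane 26: grp=6 (26/4), tig=2 (26%4)
i=2: r=6+8=14, c=2*2+0=4

14,4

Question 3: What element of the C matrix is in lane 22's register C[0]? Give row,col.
L=22→G=22>>2=5, T=22&3=2
[0]→row 5+0=5  col 2·2+0=4

5,4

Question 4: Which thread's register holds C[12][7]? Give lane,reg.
r:12=>grp=4,rB=1  c:7=>tig=3,lo=1
L=4*4+3=19  i=1*2+1=3

19,3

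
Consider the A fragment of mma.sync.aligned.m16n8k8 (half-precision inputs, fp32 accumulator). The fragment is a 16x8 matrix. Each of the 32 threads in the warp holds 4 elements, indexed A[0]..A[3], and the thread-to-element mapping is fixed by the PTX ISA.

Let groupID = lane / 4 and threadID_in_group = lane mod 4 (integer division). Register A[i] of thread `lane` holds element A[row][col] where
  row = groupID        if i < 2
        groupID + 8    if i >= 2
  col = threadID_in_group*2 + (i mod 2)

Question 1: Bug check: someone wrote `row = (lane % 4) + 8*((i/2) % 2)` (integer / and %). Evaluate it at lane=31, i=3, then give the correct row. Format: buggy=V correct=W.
`(lane % 4) + 8*((i/2) % 2)`[31,3]⇒11
L=31⇒gr=31>>2=7, th=31&3=3
[3]⇒row 7+8=15  col 3·2+1=7
row: 11 vs 15

buggy=11 correct=15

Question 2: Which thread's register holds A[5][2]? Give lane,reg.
r: 5->gid=5,r8=0  c: 2->tid=1,i&1=0
L=5*4+1=21  i=0*2+0=0

21,0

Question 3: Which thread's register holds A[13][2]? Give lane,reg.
r=13⇒gr=5,Rb=1  c=2⇒th=1,odd=0
L=5*4+1=21  i=1*2+0=2

21,2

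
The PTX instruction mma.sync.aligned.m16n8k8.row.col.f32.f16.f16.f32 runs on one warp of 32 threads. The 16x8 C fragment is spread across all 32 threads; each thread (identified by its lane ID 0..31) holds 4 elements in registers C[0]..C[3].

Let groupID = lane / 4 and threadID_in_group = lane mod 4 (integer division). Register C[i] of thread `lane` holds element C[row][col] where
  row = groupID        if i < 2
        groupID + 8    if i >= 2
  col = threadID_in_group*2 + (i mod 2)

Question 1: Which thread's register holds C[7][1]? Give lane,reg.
28,1

r=7⇒gr=7,Rb=0  c=1⇒th=0,odd=1
L=7*4+0=28  i=0*2+1=1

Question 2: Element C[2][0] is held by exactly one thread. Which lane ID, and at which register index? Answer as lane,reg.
r=2⇒gr=2,Rb=0  c=0⇒th=0,odd=0
L=2*4+0=8  i=0*2+0=0

8,0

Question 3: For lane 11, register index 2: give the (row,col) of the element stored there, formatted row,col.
11: G=2,T=3
[2] (2+8,3*2+0) = (10,6)

10,6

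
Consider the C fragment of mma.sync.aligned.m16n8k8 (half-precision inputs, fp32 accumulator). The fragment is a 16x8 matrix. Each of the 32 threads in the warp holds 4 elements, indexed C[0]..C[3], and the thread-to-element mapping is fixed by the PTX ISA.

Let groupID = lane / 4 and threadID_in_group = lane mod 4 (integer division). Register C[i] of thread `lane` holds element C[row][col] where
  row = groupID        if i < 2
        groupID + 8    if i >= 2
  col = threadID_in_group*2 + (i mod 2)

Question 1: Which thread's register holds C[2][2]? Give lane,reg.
9,0

r=2→G=2,rhi=0  c=2→T=1,p=0
L=2*4+1=9  i=0*2+0=0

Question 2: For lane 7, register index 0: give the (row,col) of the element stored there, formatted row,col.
1,6

L=7=>grp=7>>2=1, tig=7&3=3
[0]=>row 1+0=1  col 3·2+0=6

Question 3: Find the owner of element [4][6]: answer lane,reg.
r: 4->gid=4,r8=0  c: 6->tid=3,i&1=0
L=4*4+3=19  i=0*2+0=0

19,0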